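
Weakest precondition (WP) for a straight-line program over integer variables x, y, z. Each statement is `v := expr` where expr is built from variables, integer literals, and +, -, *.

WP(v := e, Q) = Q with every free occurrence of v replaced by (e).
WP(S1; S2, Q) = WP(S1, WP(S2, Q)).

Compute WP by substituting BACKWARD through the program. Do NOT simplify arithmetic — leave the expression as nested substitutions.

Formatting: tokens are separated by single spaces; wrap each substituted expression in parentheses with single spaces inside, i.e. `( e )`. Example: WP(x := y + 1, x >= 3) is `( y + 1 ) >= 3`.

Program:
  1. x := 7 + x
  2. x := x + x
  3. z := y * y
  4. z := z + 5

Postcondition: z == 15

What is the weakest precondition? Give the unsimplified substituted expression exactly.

post: z == 15
stmt 4: z := z + 5  -- replace 1 occurrence(s) of z with (z + 5)
  => ( z + 5 ) == 15
stmt 3: z := y * y  -- replace 1 occurrence(s) of z with (y * y)
  => ( ( y * y ) + 5 ) == 15
stmt 2: x := x + x  -- replace 0 occurrence(s) of x with (x + x)
  => ( ( y * y ) + 5 ) == 15
stmt 1: x := 7 + x  -- replace 0 occurrence(s) of x with (7 + x)
  => ( ( y * y ) + 5 ) == 15

Answer: ( ( y * y ) + 5 ) == 15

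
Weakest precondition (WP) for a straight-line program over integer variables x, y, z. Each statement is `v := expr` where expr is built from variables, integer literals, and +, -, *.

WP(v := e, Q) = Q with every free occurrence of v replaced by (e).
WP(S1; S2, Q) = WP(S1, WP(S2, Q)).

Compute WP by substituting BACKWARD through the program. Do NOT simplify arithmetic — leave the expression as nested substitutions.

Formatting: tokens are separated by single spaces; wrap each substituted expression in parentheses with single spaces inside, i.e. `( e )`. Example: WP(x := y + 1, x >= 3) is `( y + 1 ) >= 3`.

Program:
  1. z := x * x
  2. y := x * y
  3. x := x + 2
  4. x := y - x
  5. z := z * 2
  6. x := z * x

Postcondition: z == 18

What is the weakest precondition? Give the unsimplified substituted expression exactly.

post: z == 18
stmt 6: x := z * x  -- replace 0 occurrence(s) of x with (z * x)
  => z == 18
stmt 5: z := z * 2  -- replace 1 occurrence(s) of z with (z * 2)
  => ( z * 2 ) == 18
stmt 4: x := y - x  -- replace 0 occurrence(s) of x with (y - x)
  => ( z * 2 ) == 18
stmt 3: x := x + 2  -- replace 0 occurrence(s) of x with (x + 2)
  => ( z * 2 ) == 18
stmt 2: y := x * y  -- replace 0 occurrence(s) of y with (x * y)
  => ( z * 2 ) == 18
stmt 1: z := x * x  -- replace 1 occurrence(s) of z with (x * x)
  => ( ( x * x ) * 2 ) == 18

Answer: ( ( x * x ) * 2 ) == 18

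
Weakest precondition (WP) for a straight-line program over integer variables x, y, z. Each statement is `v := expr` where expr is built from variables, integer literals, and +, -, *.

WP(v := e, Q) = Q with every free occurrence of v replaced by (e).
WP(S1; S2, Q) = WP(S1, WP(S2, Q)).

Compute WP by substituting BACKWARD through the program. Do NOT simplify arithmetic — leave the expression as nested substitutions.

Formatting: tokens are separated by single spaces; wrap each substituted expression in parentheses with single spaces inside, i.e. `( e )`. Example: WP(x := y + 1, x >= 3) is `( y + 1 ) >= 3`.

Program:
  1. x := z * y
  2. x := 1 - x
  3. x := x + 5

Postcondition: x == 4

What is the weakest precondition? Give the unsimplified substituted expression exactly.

post: x == 4
stmt 3: x := x + 5  -- replace 1 occurrence(s) of x with (x + 5)
  => ( x + 5 ) == 4
stmt 2: x := 1 - x  -- replace 1 occurrence(s) of x with (1 - x)
  => ( ( 1 - x ) + 5 ) == 4
stmt 1: x := z * y  -- replace 1 occurrence(s) of x with (z * y)
  => ( ( 1 - ( z * y ) ) + 5 ) == 4

Answer: ( ( 1 - ( z * y ) ) + 5 ) == 4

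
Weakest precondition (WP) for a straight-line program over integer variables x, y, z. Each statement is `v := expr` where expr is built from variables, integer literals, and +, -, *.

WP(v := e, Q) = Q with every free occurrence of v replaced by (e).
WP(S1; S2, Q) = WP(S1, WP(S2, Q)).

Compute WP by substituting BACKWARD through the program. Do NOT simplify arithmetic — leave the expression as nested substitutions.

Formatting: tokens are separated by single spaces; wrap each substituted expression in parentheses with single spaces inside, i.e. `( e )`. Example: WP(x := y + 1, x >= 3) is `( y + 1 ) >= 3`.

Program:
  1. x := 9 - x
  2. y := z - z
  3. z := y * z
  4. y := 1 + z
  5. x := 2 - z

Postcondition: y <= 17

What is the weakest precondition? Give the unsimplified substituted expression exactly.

post: y <= 17
stmt 5: x := 2 - z  -- replace 0 occurrence(s) of x with (2 - z)
  => y <= 17
stmt 4: y := 1 + z  -- replace 1 occurrence(s) of y with (1 + z)
  => ( 1 + z ) <= 17
stmt 3: z := y * z  -- replace 1 occurrence(s) of z with (y * z)
  => ( 1 + ( y * z ) ) <= 17
stmt 2: y := z - z  -- replace 1 occurrence(s) of y with (z - z)
  => ( 1 + ( ( z - z ) * z ) ) <= 17
stmt 1: x := 9 - x  -- replace 0 occurrence(s) of x with (9 - x)
  => ( 1 + ( ( z - z ) * z ) ) <= 17

Answer: ( 1 + ( ( z - z ) * z ) ) <= 17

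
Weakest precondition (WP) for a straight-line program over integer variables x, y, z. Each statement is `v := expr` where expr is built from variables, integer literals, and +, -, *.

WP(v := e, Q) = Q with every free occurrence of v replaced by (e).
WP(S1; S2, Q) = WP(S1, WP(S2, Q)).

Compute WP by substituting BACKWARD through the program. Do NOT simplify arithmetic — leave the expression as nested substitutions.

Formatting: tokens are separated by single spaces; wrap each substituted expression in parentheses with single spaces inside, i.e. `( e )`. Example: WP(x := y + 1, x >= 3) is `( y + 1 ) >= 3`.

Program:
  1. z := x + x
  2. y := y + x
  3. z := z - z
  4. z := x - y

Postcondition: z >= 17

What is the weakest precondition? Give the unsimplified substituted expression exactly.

post: z >= 17
stmt 4: z := x - y  -- replace 1 occurrence(s) of z with (x - y)
  => ( x - y ) >= 17
stmt 3: z := z - z  -- replace 0 occurrence(s) of z with (z - z)
  => ( x - y ) >= 17
stmt 2: y := y + x  -- replace 1 occurrence(s) of y with (y + x)
  => ( x - ( y + x ) ) >= 17
stmt 1: z := x + x  -- replace 0 occurrence(s) of z with (x + x)
  => ( x - ( y + x ) ) >= 17

Answer: ( x - ( y + x ) ) >= 17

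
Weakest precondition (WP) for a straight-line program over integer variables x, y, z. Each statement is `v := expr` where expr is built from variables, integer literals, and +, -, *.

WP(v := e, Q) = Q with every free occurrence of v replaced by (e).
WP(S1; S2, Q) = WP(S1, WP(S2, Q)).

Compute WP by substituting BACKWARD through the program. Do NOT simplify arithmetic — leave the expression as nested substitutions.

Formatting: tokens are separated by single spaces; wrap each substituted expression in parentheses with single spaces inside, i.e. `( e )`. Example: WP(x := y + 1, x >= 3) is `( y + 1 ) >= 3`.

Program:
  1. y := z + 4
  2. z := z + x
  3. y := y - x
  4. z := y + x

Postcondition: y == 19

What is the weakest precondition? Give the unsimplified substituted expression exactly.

Answer: ( ( z + 4 ) - x ) == 19

Derivation:
post: y == 19
stmt 4: z := y + x  -- replace 0 occurrence(s) of z with (y + x)
  => y == 19
stmt 3: y := y - x  -- replace 1 occurrence(s) of y with (y - x)
  => ( y - x ) == 19
stmt 2: z := z + x  -- replace 0 occurrence(s) of z with (z + x)
  => ( y - x ) == 19
stmt 1: y := z + 4  -- replace 1 occurrence(s) of y with (z + 4)
  => ( ( z + 4 ) - x ) == 19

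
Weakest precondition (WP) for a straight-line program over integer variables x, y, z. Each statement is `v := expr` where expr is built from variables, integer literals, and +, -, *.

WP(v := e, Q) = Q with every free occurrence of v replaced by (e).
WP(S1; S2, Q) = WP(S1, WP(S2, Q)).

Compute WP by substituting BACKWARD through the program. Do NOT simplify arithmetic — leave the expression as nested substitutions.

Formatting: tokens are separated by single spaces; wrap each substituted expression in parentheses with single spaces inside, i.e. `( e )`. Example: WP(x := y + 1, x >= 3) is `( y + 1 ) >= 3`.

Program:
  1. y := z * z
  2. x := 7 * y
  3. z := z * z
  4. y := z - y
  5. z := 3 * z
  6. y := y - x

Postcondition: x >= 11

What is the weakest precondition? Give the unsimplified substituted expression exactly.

Answer: ( 7 * ( z * z ) ) >= 11

Derivation:
post: x >= 11
stmt 6: y := y - x  -- replace 0 occurrence(s) of y with (y - x)
  => x >= 11
stmt 5: z := 3 * z  -- replace 0 occurrence(s) of z with (3 * z)
  => x >= 11
stmt 4: y := z - y  -- replace 0 occurrence(s) of y with (z - y)
  => x >= 11
stmt 3: z := z * z  -- replace 0 occurrence(s) of z with (z * z)
  => x >= 11
stmt 2: x := 7 * y  -- replace 1 occurrence(s) of x with (7 * y)
  => ( 7 * y ) >= 11
stmt 1: y := z * z  -- replace 1 occurrence(s) of y with (z * z)
  => ( 7 * ( z * z ) ) >= 11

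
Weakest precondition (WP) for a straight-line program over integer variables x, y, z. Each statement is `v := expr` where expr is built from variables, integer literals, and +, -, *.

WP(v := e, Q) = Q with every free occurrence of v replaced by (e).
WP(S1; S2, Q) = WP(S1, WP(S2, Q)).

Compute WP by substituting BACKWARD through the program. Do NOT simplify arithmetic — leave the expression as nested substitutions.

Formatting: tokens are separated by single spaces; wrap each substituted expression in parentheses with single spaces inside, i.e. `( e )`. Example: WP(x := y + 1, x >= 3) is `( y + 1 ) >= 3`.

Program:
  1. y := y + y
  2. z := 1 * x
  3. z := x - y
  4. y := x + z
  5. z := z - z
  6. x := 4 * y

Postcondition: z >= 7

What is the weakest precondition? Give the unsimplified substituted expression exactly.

Answer: ( ( x - ( y + y ) ) - ( x - ( y + y ) ) ) >= 7

Derivation:
post: z >= 7
stmt 6: x := 4 * y  -- replace 0 occurrence(s) of x with (4 * y)
  => z >= 7
stmt 5: z := z - z  -- replace 1 occurrence(s) of z with (z - z)
  => ( z - z ) >= 7
stmt 4: y := x + z  -- replace 0 occurrence(s) of y with (x + z)
  => ( z - z ) >= 7
stmt 3: z := x - y  -- replace 2 occurrence(s) of z with (x - y)
  => ( ( x - y ) - ( x - y ) ) >= 7
stmt 2: z := 1 * x  -- replace 0 occurrence(s) of z with (1 * x)
  => ( ( x - y ) - ( x - y ) ) >= 7
stmt 1: y := y + y  -- replace 2 occurrence(s) of y with (y + y)
  => ( ( x - ( y + y ) ) - ( x - ( y + y ) ) ) >= 7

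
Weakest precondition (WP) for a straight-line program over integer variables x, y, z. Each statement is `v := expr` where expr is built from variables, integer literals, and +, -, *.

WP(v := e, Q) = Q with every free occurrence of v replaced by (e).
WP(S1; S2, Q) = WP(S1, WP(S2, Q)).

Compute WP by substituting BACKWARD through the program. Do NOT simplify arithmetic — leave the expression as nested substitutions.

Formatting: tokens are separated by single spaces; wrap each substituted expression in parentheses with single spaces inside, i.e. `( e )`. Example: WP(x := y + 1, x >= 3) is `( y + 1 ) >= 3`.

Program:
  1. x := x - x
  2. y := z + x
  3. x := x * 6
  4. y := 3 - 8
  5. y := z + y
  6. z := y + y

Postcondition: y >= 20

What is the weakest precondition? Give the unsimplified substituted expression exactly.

post: y >= 20
stmt 6: z := y + y  -- replace 0 occurrence(s) of z with (y + y)
  => y >= 20
stmt 5: y := z + y  -- replace 1 occurrence(s) of y with (z + y)
  => ( z + y ) >= 20
stmt 4: y := 3 - 8  -- replace 1 occurrence(s) of y with (3 - 8)
  => ( z + ( 3 - 8 ) ) >= 20
stmt 3: x := x * 6  -- replace 0 occurrence(s) of x with (x * 6)
  => ( z + ( 3 - 8 ) ) >= 20
stmt 2: y := z + x  -- replace 0 occurrence(s) of y with (z + x)
  => ( z + ( 3 - 8 ) ) >= 20
stmt 1: x := x - x  -- replace 0 occurrence(s) of x with (x - x)
  => ( z + ( 3 - 8 ) ) >= 20

Answer: ( z + ( 3 - 8 ) ) >= 20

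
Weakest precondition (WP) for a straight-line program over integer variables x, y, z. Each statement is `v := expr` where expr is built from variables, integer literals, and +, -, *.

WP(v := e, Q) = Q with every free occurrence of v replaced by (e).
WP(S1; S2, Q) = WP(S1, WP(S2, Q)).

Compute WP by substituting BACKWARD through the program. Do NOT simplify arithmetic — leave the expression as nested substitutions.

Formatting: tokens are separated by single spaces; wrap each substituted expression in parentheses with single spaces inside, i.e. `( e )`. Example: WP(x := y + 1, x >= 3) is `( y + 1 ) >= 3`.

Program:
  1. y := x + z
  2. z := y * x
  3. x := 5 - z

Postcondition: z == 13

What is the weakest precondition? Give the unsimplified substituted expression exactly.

Answer: ( ( x + z ) * x ) == 13

Derivation:
post: z == 13
stmt 3: x := 5 - z  -- replace 0 occurrence(s) of x with (5 - z)
  => z == 13
stmt 2: z := y * x  -- replace 1 occurrence(s) of z with (y * x)
  => ( y * x ) == 13
stmt 1: y := x + z  -- replace 1 occurrence(s) of y with (x + z)
  => ( ( x + z ) * x ) == 13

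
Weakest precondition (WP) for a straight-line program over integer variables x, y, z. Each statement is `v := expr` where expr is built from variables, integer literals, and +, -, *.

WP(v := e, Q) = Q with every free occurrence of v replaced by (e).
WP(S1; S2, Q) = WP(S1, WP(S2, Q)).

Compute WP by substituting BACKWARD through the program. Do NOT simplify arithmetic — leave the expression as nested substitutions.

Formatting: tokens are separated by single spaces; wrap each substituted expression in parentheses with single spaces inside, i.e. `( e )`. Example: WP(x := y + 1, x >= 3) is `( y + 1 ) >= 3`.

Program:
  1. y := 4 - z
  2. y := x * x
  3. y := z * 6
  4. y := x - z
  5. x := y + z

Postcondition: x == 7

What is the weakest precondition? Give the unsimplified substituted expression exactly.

post: x == 7
stmt 5: x := y + z  -- replace 1 occurrence(s) of x with (y + z)
  => ( y + z ) == 7
stmt 4: y := x - z  -- replace 1 occurrence(s) of y with (x - z)
  => ( ( x - z ) + z ) == 7
stmt 3: y := z * 6  -- replace 0 occurrence(s) of y with (z * 6)
  => ( ( x - z ) + z ) == 7
stmt 2: y := x * x  -- replace 0 occurrence(s) of y with (x * x)
  => ( ( x - z ) + z ) == 7
stmt 1: y := 4 - z  -- replace 0 occurrence(s) of y with (4 - z)
  => ( ( x - z ) + z ) == 7

Answer: ( ( x - z ) + z ) == 7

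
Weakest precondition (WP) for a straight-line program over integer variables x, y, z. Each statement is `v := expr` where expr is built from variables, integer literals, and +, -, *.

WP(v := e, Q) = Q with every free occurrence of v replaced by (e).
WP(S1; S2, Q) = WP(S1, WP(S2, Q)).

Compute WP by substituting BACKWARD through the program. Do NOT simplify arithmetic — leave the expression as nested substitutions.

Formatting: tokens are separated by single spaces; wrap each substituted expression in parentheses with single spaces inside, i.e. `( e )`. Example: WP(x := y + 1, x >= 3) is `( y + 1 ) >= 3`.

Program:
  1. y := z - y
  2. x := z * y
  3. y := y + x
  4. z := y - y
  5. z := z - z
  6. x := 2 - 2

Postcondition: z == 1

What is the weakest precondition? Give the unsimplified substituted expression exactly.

post: z == 1
stmt 6: x := 2 - 2  -- replace 0 occurrence(s) of x with (2 - 2)
  => z == 1
stmt 5: z := z - z  -- replace 1 occurrence(s) of z with (z - z)
  => ( z - z ) == 1
stmt 4: z := y - y  -- replace 2 occurrence(s) of z with (y - y)
  => ( ( y - y ) - ( y - y ) ) == 1
stmt 3: y := y + x  -- replace 4 occurrence(s) of y with (y + x)
  => ( ( ( y + x ) - ( y + x ) ) - ( ( y + x ) - ( y + x ) ) ) == 1
stmt 2: x := z * y  -- replace 4 occurrence(s) of x with (z * y)
  => ( ( ( y + ( z * y ) ) - ( y + ( z * y ) ) ) - ( ( y + ( z * y ) ) - ( y + ( z * y ) ) ) ) == 1
stmt 1: y := z - y  -- replace 8 occurrence(s) of y with (z - y)
  => ( ( ( ( z - y ) + ( z * ( z - y ) ) ) - ( ( z - y ) + ( z * ( z - y ) ) ) ) - ( ( ( z - y ) + ( z * ( z - y ) ) ) - ( ( z - y ) + ( z * ( z - y ) ) ) ) ) == 1

Answer: ( ( ( ( z - y ) + ( z * ( z - y ) ) ) - ( ( z - y ) + ( z * ( z - y ) ) ) ) - ( ( ( z - y ) + ( z * ( z - y ) ) ) - ( ( z - y ) + ( z * ( z - y ) ) ) ) ) == 1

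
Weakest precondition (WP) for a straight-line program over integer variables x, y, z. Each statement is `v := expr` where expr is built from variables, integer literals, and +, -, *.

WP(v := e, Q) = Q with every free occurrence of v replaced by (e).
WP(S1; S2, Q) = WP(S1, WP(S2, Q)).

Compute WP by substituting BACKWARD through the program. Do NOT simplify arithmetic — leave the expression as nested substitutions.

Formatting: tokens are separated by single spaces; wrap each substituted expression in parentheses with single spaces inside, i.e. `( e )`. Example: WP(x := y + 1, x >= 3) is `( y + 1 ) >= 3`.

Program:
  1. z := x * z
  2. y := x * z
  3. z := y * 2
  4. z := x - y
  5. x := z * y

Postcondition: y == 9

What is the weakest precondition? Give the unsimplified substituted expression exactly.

post: y == 9
stmt 5: x := z * y  -- replace 0 occurrence(s) of x with (z * y)
  => y == 9
stmt 4: z := x - y  -- replace 0 occurrence(s) of z with (x - y)
  => y == 9
stmt 3: z := y * 2  -- replace 0 occurrence(s) of z with (y * 2)
  => y == 9
stmt 2: y := x * z  -- replace 1 occurrence(s) of y with (x * z)
  => ( x * z ) == 9
stmt 1: z := x * z  -- replace 1 occurrence(s) of z with (x * z)
  => ( x * ( x * z ) ) == 9

Answer: ( x * ( x * z ) ) == 9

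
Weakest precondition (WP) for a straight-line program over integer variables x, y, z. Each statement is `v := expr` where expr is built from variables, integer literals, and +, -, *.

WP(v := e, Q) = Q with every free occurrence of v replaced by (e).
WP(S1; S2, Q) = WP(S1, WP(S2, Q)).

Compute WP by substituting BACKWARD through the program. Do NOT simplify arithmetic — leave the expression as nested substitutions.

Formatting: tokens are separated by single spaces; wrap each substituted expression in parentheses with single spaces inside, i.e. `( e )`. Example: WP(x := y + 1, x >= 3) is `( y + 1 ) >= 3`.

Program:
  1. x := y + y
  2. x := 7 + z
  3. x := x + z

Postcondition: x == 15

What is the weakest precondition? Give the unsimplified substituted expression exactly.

Answer: ( ( 7 + z ) + z ) == 15

Derivation:
post: x == 15
stmt 3: x := x + z  -- replace 1 occurrence(s) of x with (x + z)
  => ( x + z ) == 15
stmt 2: x := 7 + z  -- replace 1 occurrence(s) of x with (7 + z)
  => ( ( 7 + z ) + z ) == 15
stmt 1: x := y + y  -- replace 0 occurrence(s) of x with (y + y)
  => ( ( 7 + z ) + z ) == 15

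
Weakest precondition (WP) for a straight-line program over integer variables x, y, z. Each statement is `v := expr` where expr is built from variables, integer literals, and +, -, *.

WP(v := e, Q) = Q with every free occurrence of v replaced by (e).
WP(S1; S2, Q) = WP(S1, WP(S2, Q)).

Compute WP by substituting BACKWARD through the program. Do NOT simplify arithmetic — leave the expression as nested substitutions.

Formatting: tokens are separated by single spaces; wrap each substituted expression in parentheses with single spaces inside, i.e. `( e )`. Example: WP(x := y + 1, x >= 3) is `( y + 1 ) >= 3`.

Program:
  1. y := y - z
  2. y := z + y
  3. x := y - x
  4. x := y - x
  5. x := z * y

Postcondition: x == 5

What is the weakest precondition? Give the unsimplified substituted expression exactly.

Answer: ( z * ( z + ( y - z ) ) ) == 5

Derivation:
post: x == 5
stmt 5: x := z * y  -- replace 1 occurrence(s) of x with (z * y)
  => ( z * y ) == 5
stmt 4: x := y - x  -- replace 0 occurrence(s) of x with (y - x)
  => ( z * y ) == 5
stmt 3: x := y - x  -- replace 0 occurrence(s) of x with (y - x)
  => ( z * y ) == 5
stmt 2: y := z + y  -- replace 1 occurrence(s) of y with (z + y)
  => ( z * ( z + y ) ) == 5
stmt 1: y := y - z  -- replace 1 occurrence(s) of y with (y - z)
  => ( z * ( z + ( y - z ) ) ) == 5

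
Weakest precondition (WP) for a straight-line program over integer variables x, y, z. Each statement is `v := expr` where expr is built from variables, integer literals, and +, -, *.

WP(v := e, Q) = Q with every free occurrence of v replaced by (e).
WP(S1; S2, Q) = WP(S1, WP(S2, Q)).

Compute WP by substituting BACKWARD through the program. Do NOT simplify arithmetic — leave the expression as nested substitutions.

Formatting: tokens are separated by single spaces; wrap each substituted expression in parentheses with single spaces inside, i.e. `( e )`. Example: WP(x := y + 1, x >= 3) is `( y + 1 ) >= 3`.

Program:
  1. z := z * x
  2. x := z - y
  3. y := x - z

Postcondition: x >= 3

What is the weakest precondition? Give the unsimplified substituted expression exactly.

Answer: ( ( z * x ) - y ) >= 3

Derivation:
post: x >= 3
stmt 3: y := x - z  -- replace 0 occurrence(s) of y with (x - z)
  => x >= 3
stmt 2: x := z - y  -- replace 1 occurrence(s) of x with (z - y)
  => ( z - y ) >= 3
stmt 1: z := z * x  -- replace 1 occurrence(s) of z with (z * x)
  => ( ( z * x ) - y ) >= 3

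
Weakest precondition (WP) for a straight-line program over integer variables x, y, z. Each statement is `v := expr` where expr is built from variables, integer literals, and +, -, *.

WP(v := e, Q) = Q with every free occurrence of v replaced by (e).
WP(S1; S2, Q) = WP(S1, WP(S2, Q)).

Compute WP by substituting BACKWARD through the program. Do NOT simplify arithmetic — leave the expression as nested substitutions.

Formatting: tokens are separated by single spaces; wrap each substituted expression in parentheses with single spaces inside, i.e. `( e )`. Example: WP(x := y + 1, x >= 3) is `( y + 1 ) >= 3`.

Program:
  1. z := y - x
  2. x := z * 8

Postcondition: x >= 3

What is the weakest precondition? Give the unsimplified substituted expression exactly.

Answer: ( ( y - x ) * 8 ) >= 3

Derivation:
post: x >= 3
stmt 2: x := z * 8  -- replace 1 occurrence(s) of x with (z * 8)
  => ( z * 8 ) >= 3
stmt 1: z := y - x  -- replace 1 occurrence(s) of z with (y - x)
  => ( ( y - x ) * 8 ) >= 3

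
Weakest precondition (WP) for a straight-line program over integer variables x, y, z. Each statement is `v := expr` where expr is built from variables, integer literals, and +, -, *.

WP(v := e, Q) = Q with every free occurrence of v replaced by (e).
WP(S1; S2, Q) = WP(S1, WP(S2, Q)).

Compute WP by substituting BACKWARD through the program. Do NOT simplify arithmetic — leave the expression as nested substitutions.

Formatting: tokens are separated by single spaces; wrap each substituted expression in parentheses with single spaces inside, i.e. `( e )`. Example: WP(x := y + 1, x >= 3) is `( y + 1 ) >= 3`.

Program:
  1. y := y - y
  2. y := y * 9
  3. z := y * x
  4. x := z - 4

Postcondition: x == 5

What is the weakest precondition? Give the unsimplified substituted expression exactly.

Answer: ( ( ( ( y - y ) * 9 ) * x ) - 4 ) == 5

Derivation:
post: x == 5
stmt 4: x := z - 4  -- replace 1 occurrence(s) of x with (z - 4)
  => ( z - 4 ) == 5
stmt 3: z := y * x  -- replace 1 occurrence(s) of z with (y * x)
  => ( ( y * x ) - 4 ) == 5
stmt 2: y := y * 9  -- replace 1 occurrence(s) of y with (y * 9)
  => ( ( ( y * 9 ) * x ) - 4 ) == 5
stmt 1: y := y - y  -- replace 1 occurrence(s) of y with (y - y)
  => ( ( ( ( y - y ) * 9 ) * x ) - 4 ) == 5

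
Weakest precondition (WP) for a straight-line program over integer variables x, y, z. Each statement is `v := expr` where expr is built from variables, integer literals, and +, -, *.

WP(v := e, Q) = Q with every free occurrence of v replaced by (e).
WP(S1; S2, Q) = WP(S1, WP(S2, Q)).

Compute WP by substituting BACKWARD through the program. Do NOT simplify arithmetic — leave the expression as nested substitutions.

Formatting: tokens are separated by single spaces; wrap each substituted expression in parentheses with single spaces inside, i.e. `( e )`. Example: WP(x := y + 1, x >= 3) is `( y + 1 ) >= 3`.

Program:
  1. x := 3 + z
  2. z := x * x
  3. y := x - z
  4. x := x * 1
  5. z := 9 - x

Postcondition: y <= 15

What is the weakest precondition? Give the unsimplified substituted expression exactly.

post: y <= 15
stmt 5: z := 9 - x  -- replace 0 occurrence(s) of z with (9 - x)
  => y <= 15
stmt 4: x := x * 1  -- replace 0 occurrence(s) of x with (x * 1)
  => y <= 15
stmt 3: y := x - z  -- replace 1 occurrence(s) of y with (x - z)
  => ( x - z ) <= 15
stmt 2: z := x * x  -- replace 1 occurrence(s) of z with (x * x)
  => ( x - ( x * x ) ) <= 15
stmt 1: x := 3 + z  -- replace 3 occurrence(s) of x with (3 + z)
  => ( ( 3 + z ) - ( ( 3 + z ) * ( 3 + z ) ) ) <= 15

Answer: ( ( 3 + z ) - ( ( 3 + z ) * ( 3 + z ) ) ) <= 15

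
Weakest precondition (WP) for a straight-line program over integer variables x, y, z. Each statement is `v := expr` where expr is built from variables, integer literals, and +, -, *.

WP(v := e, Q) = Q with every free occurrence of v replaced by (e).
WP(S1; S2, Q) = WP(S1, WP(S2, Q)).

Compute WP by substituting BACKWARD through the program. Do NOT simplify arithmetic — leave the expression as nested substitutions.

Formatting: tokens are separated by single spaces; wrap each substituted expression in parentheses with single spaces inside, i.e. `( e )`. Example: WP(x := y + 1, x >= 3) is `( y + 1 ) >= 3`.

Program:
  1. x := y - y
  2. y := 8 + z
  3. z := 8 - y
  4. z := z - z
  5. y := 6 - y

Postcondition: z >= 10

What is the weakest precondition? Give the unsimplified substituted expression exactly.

post: z >= 10
stmt 5: y := 6 - y  -- replace 0 occurrence(s) of y with (6 - y)
  => z >= 10
stmt 4: z := z - z  -- replace 1 occurrence(s) of z with (z - z)
  => ( z - z ) >= 10
stmt 3: z := 8 - y  -- replace 2 occurrence(s) of z with (8 - y)
  => ( ( 8 - y ) - ( 8 - y ) ) >= 10
stmt 2: y := 8 + z  -- replace 2 occurrence(s) of y with (8 + z)
  => ( ( 8 - ( 8 + z ) ) - ( 8 - ( 8 + z ) ) ) >= 10
stmt 1: x := y - y  -- replace 0 occurrence(s) of x with (y - y)
  => ( ( 8 - ( 8 + z ) ) - ( 8 - ( 8 + z ) ) ) >= 10

Answer: ( ( 8 - ( 8 + z ) ) - ( 8 - ( 8 + z ) ) ) >= 10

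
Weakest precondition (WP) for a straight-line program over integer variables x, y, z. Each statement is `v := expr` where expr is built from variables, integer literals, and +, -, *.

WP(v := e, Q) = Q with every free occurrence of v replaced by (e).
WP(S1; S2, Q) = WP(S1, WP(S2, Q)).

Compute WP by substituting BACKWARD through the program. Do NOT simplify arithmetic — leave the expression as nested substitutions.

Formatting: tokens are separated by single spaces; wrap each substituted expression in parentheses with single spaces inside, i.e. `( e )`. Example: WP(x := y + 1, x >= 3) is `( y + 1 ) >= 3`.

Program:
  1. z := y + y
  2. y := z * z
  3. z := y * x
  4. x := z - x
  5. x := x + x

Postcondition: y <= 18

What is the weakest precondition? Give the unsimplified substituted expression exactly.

Answer: ( ( y + y ) * ( y + y ) ) <= 18

Derivation:
post: y <= 18
stmt 5: x := x + x  -- replace 0 occurrence(s) of x with (x + x)
  => y <= 18
stmt 4: x := z - x  -- replace 0 occurrence(s) of x with (z - x)
  => y <= 18
stmt 3: z := y * x  -- replace 0 occurrence(s) of z with (y * x)
  => y <= 18
stmt 2: y := z * z  -- replace 1 occurrence(s) of y with (z * z)
  => ( z * z ) <= 18
stmt 1: z := y + y  -- replace 2 occurrence(s) of z with (y + y)
  => ( ( y + y ) * ( y + y ) ) <= 18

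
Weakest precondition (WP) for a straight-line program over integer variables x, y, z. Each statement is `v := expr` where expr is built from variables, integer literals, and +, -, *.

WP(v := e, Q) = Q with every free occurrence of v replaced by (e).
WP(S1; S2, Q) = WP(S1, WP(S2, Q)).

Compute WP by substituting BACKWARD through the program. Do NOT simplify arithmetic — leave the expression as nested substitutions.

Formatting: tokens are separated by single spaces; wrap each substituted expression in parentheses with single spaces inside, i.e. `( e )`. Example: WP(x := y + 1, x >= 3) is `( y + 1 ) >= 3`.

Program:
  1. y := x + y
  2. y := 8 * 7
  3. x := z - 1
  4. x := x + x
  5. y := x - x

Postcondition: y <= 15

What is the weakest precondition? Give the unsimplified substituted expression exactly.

Answer: ( ( ( z - 1 ) + ( z - 1 ) ) - ( ( z - 1 ) + ( z - 1 ) ) ) <= 15

Derivation:
post: y <= 15
stmt 5: y := x - x  -- replace 1 occurrence(s) of y with (x - x)
  => ( x - x ) <= 15
stmt 4: x := x + x  -- replace 2 occurrence(s) of x with (x + x)
  => ( ( x + x ) - ( x + x ) ) <= 15
stmt 3: x := z - 1  -- replace 4 occurrence(s) of x with (z - 1)
  => ( ( ( z - 1 ) + ( z - 1 ) ) - ( ( z - 1 ) + ( z - 1 ) ) ) <= 15
stmt 2: y := 8 * 7  -- replace 0 occurrence(s) of y with (8 * 7)
  => ( ( ( z - 1 ) + ( z - 1 ) ) - ( ( z - 1 ) + ( z - 1 ) ) ) <= 15
stmt 1: y := x + y  -- replace 0 occurrence(s) of y with (x + y)
  => ( ( ( z - 1 ) + ( z - 1 ) ) - ( ( z - 1 ) + ( z - 1 ) ) ) <= 15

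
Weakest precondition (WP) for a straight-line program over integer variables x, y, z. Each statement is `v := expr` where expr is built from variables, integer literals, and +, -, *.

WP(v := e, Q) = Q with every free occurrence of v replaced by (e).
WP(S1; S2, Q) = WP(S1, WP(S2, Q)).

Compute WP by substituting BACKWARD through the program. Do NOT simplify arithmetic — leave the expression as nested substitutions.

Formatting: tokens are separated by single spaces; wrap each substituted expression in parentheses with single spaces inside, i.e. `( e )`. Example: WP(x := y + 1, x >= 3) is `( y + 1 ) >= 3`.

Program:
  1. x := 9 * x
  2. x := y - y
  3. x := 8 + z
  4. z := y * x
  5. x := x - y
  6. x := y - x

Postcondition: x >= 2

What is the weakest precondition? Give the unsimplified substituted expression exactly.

post: x >= 2
stmt 6: x := y - x  -- replace 1 occurrence(s) of x with (y - x)
  => ( y - x ) >= 2
stmt 5: x := x - y  -- replace 1 occurrence(s) of x with (x - y)
  => ( y - ( x - y ) ) >= 2
stmt 4: z := y * x  -- replace 0 occurrence(s) of z with (y * x)
  => ( y - ( x - y ) ) >= 2
stmt 3: x := 8 + z  -- replace 1 occurrence(s) of x with (8 + z)
  => ( y - ( ( 8 + z ) - y ) ) >= 2
stmt 2: x := y - y  -- replace 0 occurrence(s) of x with (y - y)
  => ( y - ( ( 8 + z ) - y ) ) >= 2
stmt 1: x := 9 * x  -- replace 0 occurrence(s) of x with (9 * x)
  => ( y - ( ( 8 + z ) - y ) ) >= 2

Answer: ( y - ( ( 8 + z ) - y ) ) >= 2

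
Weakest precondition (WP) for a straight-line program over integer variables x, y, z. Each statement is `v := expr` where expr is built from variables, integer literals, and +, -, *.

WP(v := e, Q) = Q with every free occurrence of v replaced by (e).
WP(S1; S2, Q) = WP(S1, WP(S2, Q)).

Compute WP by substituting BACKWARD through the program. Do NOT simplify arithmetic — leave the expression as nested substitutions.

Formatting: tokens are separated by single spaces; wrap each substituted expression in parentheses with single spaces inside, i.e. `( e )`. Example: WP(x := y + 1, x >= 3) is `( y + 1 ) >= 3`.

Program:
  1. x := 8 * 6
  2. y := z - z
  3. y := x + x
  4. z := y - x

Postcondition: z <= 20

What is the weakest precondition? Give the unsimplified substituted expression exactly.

Answer: ( ( ( 8 * 6 ) + ( 8 * 6 ) ) - ( 8 * 6 ) ) <= 20

Derivation:
post: z <= 20
stmt 4: z := y - x  -- replace 1 occurrence(s) of z with (y - x)
  => ( y - x ) <= 20
stmt 3: y := x + x  -- replace 1 occurrence(s) of y with (x + x)
  => ( ( x + x ) - x ) <= 20
stmt 2: y := z - z  -- replace 0 occurrence(s) of y with (z - z)
  => ( ( x + x ) - x ) <= 20
stmt 1: x := 8 * 6  -- replace 3 occurrence(s) of x with (8 * 6)
  => ( ( ( 8 * 6 ) + ( 8 * 6 ) ) - ( 8 * 6 ) ) <= 20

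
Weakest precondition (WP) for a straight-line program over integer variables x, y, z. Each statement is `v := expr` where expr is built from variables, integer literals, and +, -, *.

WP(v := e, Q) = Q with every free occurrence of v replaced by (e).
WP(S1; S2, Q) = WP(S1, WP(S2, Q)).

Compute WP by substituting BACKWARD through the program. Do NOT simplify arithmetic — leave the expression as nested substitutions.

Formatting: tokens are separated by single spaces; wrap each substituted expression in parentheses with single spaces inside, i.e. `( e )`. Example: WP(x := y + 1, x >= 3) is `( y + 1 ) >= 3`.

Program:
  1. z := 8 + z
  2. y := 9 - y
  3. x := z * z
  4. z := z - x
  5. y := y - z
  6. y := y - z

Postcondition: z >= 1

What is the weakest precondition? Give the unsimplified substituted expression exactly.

post: z >= 1
stmt 6: y := y - z  -- replace 0 occurrence(s) of y with (y - z)
  => z >= 1
stmt 5: y := y - z  -- replace 0 occurrence(s) of y with (y - z)
  => z >= 1
stmt 4: z := z - x  -- replace 1 occurrence(s) of z with (z - x)
  => ( z - x ) >= 1
stmt 3: x := z * z  -- replace 1 occurrence(s) of x with (z * z)
  => ( z - ( z * z ) ) >= 1
stmt 2: y := 9 - y  -- replace 0 occurrence(s) of y with (9 - y)
  => ( z - ( z * z ) ) >= 1
stmt 1: z := 8 + z  -- replace 3 occurrence(s) of z with (8 + z)
  => ( ( 8 + z ) - ( ( 8 + z ) * ( 8 + z ) ) ) >= 1

Answer: ( ( 8 + z ) - ( ( 8 + z ) * ( 8 + z ) ) ) >= 1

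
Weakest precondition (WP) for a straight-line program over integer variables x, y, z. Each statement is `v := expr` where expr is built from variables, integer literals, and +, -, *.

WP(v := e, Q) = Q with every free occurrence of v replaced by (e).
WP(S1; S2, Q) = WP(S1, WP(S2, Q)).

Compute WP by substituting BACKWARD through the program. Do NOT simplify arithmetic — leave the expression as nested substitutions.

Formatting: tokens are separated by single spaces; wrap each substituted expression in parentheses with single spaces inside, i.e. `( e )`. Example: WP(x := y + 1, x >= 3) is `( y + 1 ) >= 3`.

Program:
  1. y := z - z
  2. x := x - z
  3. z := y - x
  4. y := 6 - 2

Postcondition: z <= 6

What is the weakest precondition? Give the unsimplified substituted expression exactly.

post: z <= 6
stmt 4: y := 6 - 2  -- replace 0 occurrence(s) of y with (6 - 2)
  => z <= 6
stmt 3: z := y - x  -- replace 1 occurrence(s) of z with (y - x)
  => ( y - x ) <= 6
stmt 2: x := x - z  -- replace 1 occurrence(s) of x with (x - z)
  => ( y - ( x - z ) ) <= 6
stmt 1: y := z - z  -- replace 1 occurrence(s) of y with (z - z)
  => ( ( z - z ) - ( x - z ) ) <= 6

Answer: ( ( z - z ) - ( x - z ) ) <= 6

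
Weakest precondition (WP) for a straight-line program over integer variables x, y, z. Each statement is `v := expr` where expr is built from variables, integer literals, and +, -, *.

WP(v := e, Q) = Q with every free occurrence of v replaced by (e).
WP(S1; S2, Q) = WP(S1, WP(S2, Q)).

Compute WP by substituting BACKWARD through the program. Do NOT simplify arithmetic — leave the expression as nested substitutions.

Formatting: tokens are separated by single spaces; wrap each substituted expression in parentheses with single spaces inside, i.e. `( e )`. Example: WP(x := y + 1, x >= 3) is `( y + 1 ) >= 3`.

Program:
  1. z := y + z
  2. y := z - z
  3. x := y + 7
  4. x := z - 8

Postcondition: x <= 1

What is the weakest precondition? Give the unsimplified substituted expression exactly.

post: x <= 1
stmt 4: x := z - 8  -- replace 1 occurrence(s) of x with (z - 8)
  => ( z - 8 ) <= 1
stmt 3: x := y + 7  -- replace 0 occurrence(s) of x with (y + 7)
  => ( z - 8 ) <= 1
stmt 2: y := z - z  -- replace 0 occurrence(s) of y with (z - z)
  => ( z - 8 ) <= 1
stmt 1: z := y + z  -- replace 1 occurrence(s) of z with (y + z)
  => ( ( y + z ) - 8 ) <= 1

Answer: ( ( y + z ) - 8 ) <= 1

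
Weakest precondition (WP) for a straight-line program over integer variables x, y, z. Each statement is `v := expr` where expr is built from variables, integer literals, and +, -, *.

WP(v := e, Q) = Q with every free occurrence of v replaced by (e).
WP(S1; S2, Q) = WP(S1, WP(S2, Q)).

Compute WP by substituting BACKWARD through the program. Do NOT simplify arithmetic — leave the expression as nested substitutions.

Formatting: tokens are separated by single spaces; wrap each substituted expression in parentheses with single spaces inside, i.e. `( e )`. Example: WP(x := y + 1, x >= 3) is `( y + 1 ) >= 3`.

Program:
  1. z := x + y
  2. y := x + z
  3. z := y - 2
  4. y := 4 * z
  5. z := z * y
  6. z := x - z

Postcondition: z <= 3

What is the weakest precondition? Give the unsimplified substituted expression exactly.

Answer: ( x - ( ( ( x + ( x + y ) ) - 2 ) * ( 4 * ( ( x + ( x + y ) ) - 2 ) ) ) ) <= 3

Derivation:
post: z <= 3
stmt 6: z := x - z  -- replace 1 occurrence(s) of z with (x - z)
  => ( x - z ) <= 3
stmt 5: z := z * y  -- replace 1 occurrence(s) of z with (z * y)
  => ( x - ( z * y ) ) <= 3
stmt 4: y := 4 * z  -- replace 1 occurrence(s) of y with (4 * z)
  => ( x - ( z * ( 4 * z ) ) ) <= 3
stmt 3: z := y - 2  -- replace 2 occurrence(s) of z with (y - 2)
  => ( x - ( ( y - 2 ) * ( 4 * ( y - 2 ) ) ) ) <= 3
stmt 2: y := x + z  -- replace 2 occurrence(s) of y with (x + z)
  => ( x - ( ( ( x + z ) - 2 ) * ( 4 * ( ( x + z ) - 2 ) ) ) ) <= 3
stmt 1: z := x + y  -- replace 2 occurrence(s) of z with (x + y)
  => ( x - ( ( ( x + ( x + y ) ) - 2 ) * ( 4 * ( ( x + ( x + y ) ) - 2 ) ) ) ) <= 3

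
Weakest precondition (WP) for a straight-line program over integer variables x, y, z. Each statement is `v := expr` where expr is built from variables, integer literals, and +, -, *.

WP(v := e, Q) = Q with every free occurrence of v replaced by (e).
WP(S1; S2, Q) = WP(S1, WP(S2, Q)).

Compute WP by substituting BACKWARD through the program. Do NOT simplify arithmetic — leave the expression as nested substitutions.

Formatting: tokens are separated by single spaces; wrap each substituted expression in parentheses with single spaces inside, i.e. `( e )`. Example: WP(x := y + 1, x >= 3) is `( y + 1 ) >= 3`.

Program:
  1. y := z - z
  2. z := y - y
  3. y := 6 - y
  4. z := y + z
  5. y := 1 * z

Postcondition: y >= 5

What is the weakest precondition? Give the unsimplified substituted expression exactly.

post: y >= 5
stmt 5: y := 1 * z  -- replace 1 occurrence(s) of y with (1 * z)
  => ( 1 * z ) >= 5
stmt 4: z := y + z  -- replace 1 occurrence(s) of z with (y + z)
  => ( 1 * ( y + z ) ) >= 5
stmt 3: y := 6 - y  -- replace 1 occurrence(s) of y with (6 - y)
  => ( 1 * ( ( 6 - y ) + z ) ) >= 5
stmt 2: z := y - y  -- replace 1 occurrence(s) of z with (y - y)
  => ( 1 * ( ( 6 - y ) + ( y - y ) ) ) >= 5
stmt 1: y := z - z  -- replace 3 occurrence(s) of y with (z - z)
  => ( 1 * ( ( 6 - ( z - z ) ) + ( ( z - z ) - ( z - z ) ) ) ) >= 5

Answer: ( 1 * ( ( 6 - ( z - z ) ) + ( ( z - z ) - ( z - z ) ) ) ) >= 5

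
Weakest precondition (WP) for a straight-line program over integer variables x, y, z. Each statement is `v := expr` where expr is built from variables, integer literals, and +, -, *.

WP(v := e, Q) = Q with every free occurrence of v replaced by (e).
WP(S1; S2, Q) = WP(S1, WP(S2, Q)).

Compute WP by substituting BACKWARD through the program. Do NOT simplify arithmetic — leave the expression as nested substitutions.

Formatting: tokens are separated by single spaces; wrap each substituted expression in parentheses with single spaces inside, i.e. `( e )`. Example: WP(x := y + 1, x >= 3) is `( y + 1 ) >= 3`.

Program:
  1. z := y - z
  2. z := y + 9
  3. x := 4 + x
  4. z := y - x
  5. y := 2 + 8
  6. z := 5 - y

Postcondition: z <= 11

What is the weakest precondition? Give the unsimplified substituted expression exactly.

post: z <= 11
stmt 6: z := 5 - y  -- replace 1 occurrence(s) of z with (5 - y)
  => ( 5 - y ) <= 11
stmt 5: y := 2 + 8  -- replace 1 occurrence(s) of y with (2 + 8)
  => ( 5 - ( 2 + 8 ) ) <= 11
stmt 4: z := y - x  -- replace 0 occurrence(s) of z with (y - x)
  => ( 5 - ( 2 + 8 ) ) <= 11
stmt 3: x := 4 + x  -- replace 0 occurrence(s) of x with (4 + x)
  => ( 5 - ( 2 + 8 ) ) <= 11
stmt 2: z := y + 9  -- replace 0 occurrence(s) of z with (y + 9)
  => ( 5 - ( 2 + 8 ) ) <= 11
stmt 1: z := y - z  -- replace 0 occurrence(s) of z with (y - z)
  => ( 5 - ( 2 + 8 ) ) <= 11

Answer: ( 5 - ( 2 + 8 ) ) <= 11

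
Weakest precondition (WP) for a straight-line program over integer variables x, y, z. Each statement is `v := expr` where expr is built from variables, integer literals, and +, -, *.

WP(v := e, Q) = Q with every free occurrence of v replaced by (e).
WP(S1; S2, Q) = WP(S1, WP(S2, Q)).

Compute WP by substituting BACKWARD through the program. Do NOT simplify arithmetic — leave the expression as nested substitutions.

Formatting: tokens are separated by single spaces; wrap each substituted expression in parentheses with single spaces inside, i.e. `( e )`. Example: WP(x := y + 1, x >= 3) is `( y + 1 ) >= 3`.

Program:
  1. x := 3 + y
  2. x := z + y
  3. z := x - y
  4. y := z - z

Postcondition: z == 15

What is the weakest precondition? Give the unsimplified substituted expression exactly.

post: z == 15
stmt 4: y := z - z  -- replace 0 occurrence(s) of y with (z - z)
  => z == 15
stmt 3: z := x - y  -- replace 1 occurrence(s) of z with (x - y)
  => ( x - y ) == 15
stmt 2: x := z + y  -- replace 1 occurrence(s) of x with (z + y)
  => ( ( z + y ) - y ) == 15
stmt 1: x := 3 + y  -- replace 0 occurrence(s) of x with (3 + y)
  => ( ( z + y ) - y ) == 15

Answer: ( ( z + y ) - y ) == 15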